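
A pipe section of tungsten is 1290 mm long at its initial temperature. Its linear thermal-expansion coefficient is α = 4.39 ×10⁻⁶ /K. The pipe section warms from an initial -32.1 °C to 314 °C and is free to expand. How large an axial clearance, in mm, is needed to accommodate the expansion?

ΔT = 314 − (-32.1) = 346.1 K.
ΔL = α·L₀·ΔT = 4.39×10⁻⁶ × 1290 mm × 346.1 K = 1.96 mm.

1.96 mm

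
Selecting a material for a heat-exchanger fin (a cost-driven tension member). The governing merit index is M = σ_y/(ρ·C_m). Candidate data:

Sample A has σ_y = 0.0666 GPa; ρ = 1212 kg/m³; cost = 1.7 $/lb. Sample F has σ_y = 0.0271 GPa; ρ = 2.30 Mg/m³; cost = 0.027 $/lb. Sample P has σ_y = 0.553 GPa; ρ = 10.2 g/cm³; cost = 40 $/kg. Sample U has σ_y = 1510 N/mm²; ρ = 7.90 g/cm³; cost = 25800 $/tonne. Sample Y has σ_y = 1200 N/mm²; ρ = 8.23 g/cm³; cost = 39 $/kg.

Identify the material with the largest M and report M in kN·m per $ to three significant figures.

Putting every candidate on a common basis:
  sample A: σ_y = 66.60 MPa, ρ = 1212 kg/m³, cost = 3.748 $/kg
  sample F: σ_y = 27.10 MPa, ρ = 2300 kg/m³, cost = 0.05952 $/kg
  sample P: σ_y = 553.0 MPa, ρ = 10200 kg/m³, cost = 40.00 $/kg
  sample U: σ_y = 1510 MPa, ρ = 7900 kg/m³, cost = 25.80 $/kg
  sample Y: σ_y = 1200 MPa, ρ = 8230 kg/m³, cost = 39.00 $/kg
  sample F: M = 198 kN·m per $
  sample A: M = 14.7 kN·m per $
  sample U: M = 7.41 kN·m per $
  sample Y: M = 3.74 kN·m per $
  sample P: M = 1.36 kN·m per $
Sample F ranks first.

sample F, M = 198 kN·m per $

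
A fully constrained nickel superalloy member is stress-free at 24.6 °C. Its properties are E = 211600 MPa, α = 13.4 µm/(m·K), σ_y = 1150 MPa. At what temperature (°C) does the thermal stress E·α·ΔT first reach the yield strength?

E = 211600 MPa = 211.6 GPa.
E·α·ΔT = 1150 MPa ⇒ ΔT = 1150 / (211.6×10³ × 13.4×10⁻⁶) = 405.6 K.
T = 24.6 + 405.6 = 430.2 °C.

430 °C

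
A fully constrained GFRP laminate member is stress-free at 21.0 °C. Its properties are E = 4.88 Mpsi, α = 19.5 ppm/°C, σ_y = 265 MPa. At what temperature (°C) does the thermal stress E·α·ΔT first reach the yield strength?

E = 4.88 Mpsi = 33.65 GPa.
E·α·ΔT = 265.0 MPa ⇒ ΔT = 265.0 / (33.65×10³ × 19.5×10⁻⁶) = 403.9 K.
T = 21.0 + 403.9 = 424.9 °C.

425 °C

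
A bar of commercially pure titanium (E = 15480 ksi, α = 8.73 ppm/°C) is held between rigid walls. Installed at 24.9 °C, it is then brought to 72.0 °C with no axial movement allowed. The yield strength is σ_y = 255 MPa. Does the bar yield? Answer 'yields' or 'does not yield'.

E = 15480 ksi = 106.7 GPa.
ΔT = 47.10 K. Constrained thermal stress σ = E·α·ΔT = 106.7×10³ MPa × 8.73×10⁻⁶ × 47.10 = 43.9 MPa (compressive).
Compare to σ_y = 255 MPa: σ < σ_y, so it does not yield.

does not yield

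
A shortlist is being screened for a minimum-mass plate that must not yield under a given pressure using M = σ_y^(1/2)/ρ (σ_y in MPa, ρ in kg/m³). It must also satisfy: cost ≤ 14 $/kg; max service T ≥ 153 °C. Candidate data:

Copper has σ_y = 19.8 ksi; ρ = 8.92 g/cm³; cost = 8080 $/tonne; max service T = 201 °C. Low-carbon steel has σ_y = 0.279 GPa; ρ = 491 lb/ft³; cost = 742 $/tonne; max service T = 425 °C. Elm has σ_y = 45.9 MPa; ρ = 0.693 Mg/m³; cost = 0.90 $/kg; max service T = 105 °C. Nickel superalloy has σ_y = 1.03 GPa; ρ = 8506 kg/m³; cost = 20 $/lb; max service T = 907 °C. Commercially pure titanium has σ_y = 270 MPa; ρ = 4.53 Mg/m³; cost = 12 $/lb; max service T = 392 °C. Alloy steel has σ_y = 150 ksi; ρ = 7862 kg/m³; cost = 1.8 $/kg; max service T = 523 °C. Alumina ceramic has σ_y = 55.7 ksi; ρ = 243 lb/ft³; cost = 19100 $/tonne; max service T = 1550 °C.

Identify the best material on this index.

Screen on constraints: cost ≤ 14 $/kg; max service T ≥ 153 °C. Survivors: copper, low-carbon steel, alloy steel.
Normalizing units and computing the index:
  copper: σ_y = 136.5 MPa, ρ = 8920 kg/m³
  low-carbon steel: σ_y = 279.0 MPa, ρ = 7865 kg/m³
  alloy steel: σ_y = 1034 MPa, ρ = 7862 kg/m³
  alloy steel: M = 4.09×10⁻³
  low-carbon steel: M = 2.12×10⁻³
  copper: M = 1.31×10⁻³
The maximum is for alloy steel.

alloy steel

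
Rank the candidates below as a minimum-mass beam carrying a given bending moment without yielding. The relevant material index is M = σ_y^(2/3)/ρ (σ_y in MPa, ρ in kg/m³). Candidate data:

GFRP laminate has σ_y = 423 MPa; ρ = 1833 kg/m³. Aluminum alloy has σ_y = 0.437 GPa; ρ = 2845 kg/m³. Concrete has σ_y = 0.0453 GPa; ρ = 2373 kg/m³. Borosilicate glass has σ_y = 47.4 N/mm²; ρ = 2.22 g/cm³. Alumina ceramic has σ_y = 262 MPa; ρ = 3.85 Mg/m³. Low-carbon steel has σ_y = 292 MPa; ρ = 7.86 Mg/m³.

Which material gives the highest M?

Putting every candidate on a common basis:
  GFRP laminate: σ_y = 423.0 MPa, ρ = 1833 kg/m³
  aluminum alloy: σ_y = 437.0 MPa, ρ = 2845 kg/m³
  concrete: σ_y = 45.30 MPa, ρ = 2373 kg/m³
  borosilicate glass: σ_y = 47.40 MPa, ρ = 2220 kg/m³
  alumina ceramic: σ_y = 262.0 MPa, ρ = 3850 kg/m³
  low-carbon steel: σ_y = 292.0 MPa, ρ = 7860 kg/m³
  GFRP laminate: M = 30.7×10⁻³
  aluminum alloy: M = 20.2×10⁻³
  alumina ceramic: M = 10.6×10⁻³
  borosilicate glass: M = 5.90×10⁻³
  low-carbon steel: M = 5.60×10⁻³
  concrete: M = 5.36×10⁻³
Highest index: GFRP laminate.

GFRP laminate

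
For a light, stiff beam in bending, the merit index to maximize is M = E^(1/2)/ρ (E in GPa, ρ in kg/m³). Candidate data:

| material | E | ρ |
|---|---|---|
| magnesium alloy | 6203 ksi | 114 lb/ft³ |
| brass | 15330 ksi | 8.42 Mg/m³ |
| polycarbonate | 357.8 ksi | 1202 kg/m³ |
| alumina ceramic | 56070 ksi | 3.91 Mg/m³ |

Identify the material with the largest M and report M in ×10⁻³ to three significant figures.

alumina ceramic, M = 5.03×10⁻³

Putting every candidate on a common basis:
  magnesium alloy: E = 42.77 GPa, ρ = 1826 kg/m³
  brass: E = 105.7 GPa, ρ = 8420 kg/m³
  polycarbonate: E = 2.467 GPa, ρ = 1202 kg/m³
  alumina ceramic: E = 386.6 GPa, ρ = 3910 kg/m³
  alumina ceramic: M = 5.03×10⁻³
  magnesium alloy: M = 3.58×10⁻³
  polycarbonate: M = 1.31×10⁻³
  brass: M = 1.22×10⁻³
Alumina ceramic has the largest M.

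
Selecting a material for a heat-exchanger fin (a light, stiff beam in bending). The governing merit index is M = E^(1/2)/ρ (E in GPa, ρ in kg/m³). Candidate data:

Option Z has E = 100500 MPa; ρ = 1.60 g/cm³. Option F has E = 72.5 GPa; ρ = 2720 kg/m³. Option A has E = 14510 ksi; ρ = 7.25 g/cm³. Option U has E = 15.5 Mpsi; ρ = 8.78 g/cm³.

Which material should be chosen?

Normalizing units and computing the index:
  option Z: E = 100.5 GPa, ρ = 1600 kg/m³
  option F: E = 72.50 GPa, ρ = 2720 kg/m³
  option A: E = 100.0 GPa, ρ = 7250 kg/m³
  option U: E = 106.9 GPa, ρ = 8780 kg/m³
  option Z: M = 6.27×10⁻³
  option F: M = 3.13×10⁻³
  option A: M = 1.38×10⁻³
  option U: M = 1.18×10⁻³
Option Z has the largest M.

option Z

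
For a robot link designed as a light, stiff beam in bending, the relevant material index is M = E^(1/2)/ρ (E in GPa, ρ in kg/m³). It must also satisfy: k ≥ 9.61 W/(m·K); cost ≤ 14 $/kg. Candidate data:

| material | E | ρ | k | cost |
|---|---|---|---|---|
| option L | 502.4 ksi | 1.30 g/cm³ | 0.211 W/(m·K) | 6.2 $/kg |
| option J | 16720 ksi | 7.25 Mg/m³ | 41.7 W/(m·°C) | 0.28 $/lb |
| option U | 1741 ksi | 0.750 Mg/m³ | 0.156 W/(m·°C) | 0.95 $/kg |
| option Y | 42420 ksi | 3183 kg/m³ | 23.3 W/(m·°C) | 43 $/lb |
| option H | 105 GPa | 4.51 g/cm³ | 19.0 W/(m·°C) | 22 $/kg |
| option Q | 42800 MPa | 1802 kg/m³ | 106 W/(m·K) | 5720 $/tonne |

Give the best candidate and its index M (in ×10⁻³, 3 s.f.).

option Q, M = 3.63×10⁻³

Screen on constraints: k ≥ 9.61 W/(m·K); cost ≤ 14 $/kg. Survivors: option J, option Q.
Convert each candidate to consistent units, then evaluate M:
  option J: E = 115.3 GPa, ρ = 7250 kg/m³
  option Q: E = 42.80 GPa, ρ = 1802 kg/m³
  option Q: M = 3.63×10⁻³
  option J: M = 1.48×10⁻³
Option Q ranks first.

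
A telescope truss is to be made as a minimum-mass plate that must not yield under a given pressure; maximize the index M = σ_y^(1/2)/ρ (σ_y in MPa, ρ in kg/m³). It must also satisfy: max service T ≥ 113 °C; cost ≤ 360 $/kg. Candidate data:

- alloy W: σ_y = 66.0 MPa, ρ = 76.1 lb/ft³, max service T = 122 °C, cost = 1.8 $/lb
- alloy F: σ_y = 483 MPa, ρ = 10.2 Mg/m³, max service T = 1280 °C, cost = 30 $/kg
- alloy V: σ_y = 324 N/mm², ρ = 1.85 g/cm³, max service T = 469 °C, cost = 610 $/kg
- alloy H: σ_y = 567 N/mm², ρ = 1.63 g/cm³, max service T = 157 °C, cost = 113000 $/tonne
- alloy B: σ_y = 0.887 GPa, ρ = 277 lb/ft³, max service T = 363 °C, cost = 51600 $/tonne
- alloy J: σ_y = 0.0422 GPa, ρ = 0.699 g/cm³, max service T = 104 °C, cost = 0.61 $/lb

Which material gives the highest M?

Screen on constraints: max service T ≥ 113 °C; cost ≤ 360 $/kg. Survivors: alloy W, alloy F, alloy H, alloy B.
Convert each candidate to consistent units, then evaluate M:
  alloy W: σ_y = 66.00 MPa, ρ = 1219 kg/m³
  alloy F: σ_y = 483.0 MPa, ρ = 10200 kg/m³
  alloy H: σ_y = 567.0 MPa, ρ = 1630 kg/m³
  alloy B: σ_y = 887.0 MPa, ρ = 4437 kg/m³
  alloy H: M = 14.6×10⁻³
  alloy B: M = 6.71×10⁻³
  alloy W: M = 6.66×10⁻³
  alloy F: M = 2.15×10⁻³
The maximum is for alloy H.

alloy H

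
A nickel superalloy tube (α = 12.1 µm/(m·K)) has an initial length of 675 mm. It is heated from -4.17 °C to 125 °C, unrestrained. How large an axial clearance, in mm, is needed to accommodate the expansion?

ΔT = 125 − (-4.17) = 129.2 K.
ΔL = α·L₀·ΔT = 12.1×10⁻⁶ × 675 mm × 129.2 K = 1.05 mm.

1.05 mm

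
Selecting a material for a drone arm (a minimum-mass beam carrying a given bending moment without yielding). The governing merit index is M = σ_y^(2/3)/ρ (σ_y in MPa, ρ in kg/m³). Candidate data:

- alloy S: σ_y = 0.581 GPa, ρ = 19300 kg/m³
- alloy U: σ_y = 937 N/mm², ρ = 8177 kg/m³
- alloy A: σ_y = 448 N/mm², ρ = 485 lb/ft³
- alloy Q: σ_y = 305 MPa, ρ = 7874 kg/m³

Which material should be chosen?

Convert each candidate to consistent units, then evaluate M:
  alloy S: σ_y = 581.0 MPa, ρ = 19300 kg/m³
  alloy U: σ_y = 937.0 MPa, ρ = 8177 kg/m³
  alloy A: σ_y = 448.0 MPa, ρ = 7769 kg/m³
  alloy Q: σ_y = 305.0 MPa, ρ = 7874 kg/m³
  alloy U: M = 11.7×10⁻³
  alloy A: M = 7.54×10⁻³
  alloy Q: M = 5.75×10⁻³
  alloy S: M = 3.61×10⁻³
Alloy U has the largest M.

alloy U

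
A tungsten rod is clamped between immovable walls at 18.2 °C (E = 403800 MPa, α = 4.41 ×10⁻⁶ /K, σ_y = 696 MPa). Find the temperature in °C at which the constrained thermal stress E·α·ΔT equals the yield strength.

409 °C

E = 403800 MPa = 403.8 GPa.
E·α·ΔT = 696.0 MPa ⇒ ΔT = 696.0 / (403.8×10³ × 4.41×10⁻⁶) = 390.8 K.
T = 18.2 + 390.8 = 409.0 °C.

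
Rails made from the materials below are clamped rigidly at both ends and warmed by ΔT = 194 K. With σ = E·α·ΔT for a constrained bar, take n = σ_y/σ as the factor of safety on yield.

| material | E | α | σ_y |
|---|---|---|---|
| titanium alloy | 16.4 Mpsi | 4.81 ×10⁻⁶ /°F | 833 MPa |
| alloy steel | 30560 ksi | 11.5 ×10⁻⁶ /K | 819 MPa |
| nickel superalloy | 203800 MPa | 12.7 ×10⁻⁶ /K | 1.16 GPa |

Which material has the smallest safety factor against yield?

alloy steel

In consistent units (E in GPa, α in ×10⁻⁶/K, σ_y in MPa):
  titanium alloy: E = 113.1, α = 8.66, σ_y = 833.0 → σ = 190 MPa, n = 4.39
  alloy steel: E = 210.7, α = 11.5, σ_y = 819.0 → σ = 470 MPa, n = 1.74
  nickel superalloy: E = 203.8, α = 12.7, σ_y = 1160 → σ = 502 MPa, n = 2.31
Smallest n: alloy steel with n = 1.74.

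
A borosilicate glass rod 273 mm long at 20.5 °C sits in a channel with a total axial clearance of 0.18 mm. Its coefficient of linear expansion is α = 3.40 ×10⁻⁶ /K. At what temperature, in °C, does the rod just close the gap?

214 °C

α·L₀·ΔT = 0.18 mm ⇒ ΔT = 0.18 / (3.40×10⁻⁶ × 273.0) = 193.9 K.
T = 20.5 + 193.9 = 214.4 °C.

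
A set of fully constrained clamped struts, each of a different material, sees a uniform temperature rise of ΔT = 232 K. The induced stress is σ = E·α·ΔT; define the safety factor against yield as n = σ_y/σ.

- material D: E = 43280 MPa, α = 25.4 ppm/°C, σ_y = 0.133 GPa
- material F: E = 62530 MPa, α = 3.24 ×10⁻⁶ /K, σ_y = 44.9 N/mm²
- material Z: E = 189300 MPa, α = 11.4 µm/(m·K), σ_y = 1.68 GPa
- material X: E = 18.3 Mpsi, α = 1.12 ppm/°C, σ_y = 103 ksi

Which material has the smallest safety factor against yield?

material D

Converting E to GPa, α to ×10⁻⁶/K, σ_y to MPa, then σ and n for each:
  material D: E = 43.28, α = 25.4, σ_y = 133.0 → σ = 255 MPa, n = 0.521
  material F: E = 62.53, α = 3.24, σ_y = 44.90 → σ = 47.0 MPa, n = 0.955
  material Z: E = 189.3, α = 11.4, σ_y = 1680 → σ = 501 MPa, n = 3.36
  material X: E = 126.2, α = 1.12, σ_y = 710.2 → σ = 32.8 MPa, n = 21.7
Material D has the lowest safety factor, n = 0.521.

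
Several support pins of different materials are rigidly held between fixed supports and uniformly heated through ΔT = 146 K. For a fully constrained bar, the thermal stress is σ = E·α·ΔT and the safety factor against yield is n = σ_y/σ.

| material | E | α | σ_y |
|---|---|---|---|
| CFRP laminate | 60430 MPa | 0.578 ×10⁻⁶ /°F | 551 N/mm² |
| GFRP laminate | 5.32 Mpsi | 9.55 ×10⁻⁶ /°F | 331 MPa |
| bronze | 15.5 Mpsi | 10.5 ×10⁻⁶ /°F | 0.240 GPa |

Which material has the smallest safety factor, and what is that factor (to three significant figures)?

bronze, n = 0.814

With everything in SI (GPa, ×10⁻⁶/K, MPa):
  CFRP laminate: E = 60.43, α = 1.04, σ_y = 551.0 → σ = 9.18 MPa, n = 60.0
  GFRP laminate: E = 36.68, α = 17.2, σ_y = 331.0 → σ = 92.1 MPa, n = 3.60
  bronze: E = 106.9, α = 18.9, σ_y = 240.0 → σ = 295 MPa, n = 0.814
The minimum is bronze at n = 0.814.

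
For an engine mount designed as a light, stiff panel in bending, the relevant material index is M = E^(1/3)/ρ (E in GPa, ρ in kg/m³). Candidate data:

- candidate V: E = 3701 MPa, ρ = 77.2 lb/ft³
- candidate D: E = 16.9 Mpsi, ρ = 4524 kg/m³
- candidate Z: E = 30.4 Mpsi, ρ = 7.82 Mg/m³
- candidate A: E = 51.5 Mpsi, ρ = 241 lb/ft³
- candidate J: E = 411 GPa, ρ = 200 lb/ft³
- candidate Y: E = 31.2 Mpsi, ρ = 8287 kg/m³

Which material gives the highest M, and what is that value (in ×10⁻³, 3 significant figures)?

Normalizing units and computing the index:
  candidate V: E = 3.701 GPa, ρ = 1237 kg/m³
  candidate D: E = 116.5 GPa, ρ = 4524 kg/m³
  candidate Z: E = 209.6 GPa, ρ = 7820 kg/m³
  candidate A: E = 355.1 GPa, ρ = 3860 kg/m³
  candidate J: E = 411.0 GPa, ρ = 3204 kg/m³
  candidate Y: E = 215.1 GPa, ρ = 8287 kg/m³
  candidate J: M = 2.32×10⁻³
  candidate A: M = 1.83×10⁻³
  candidate V: M = 1.25×10⁻³
  candidate D: M = 1.08×10⁻³
  candidate Z: M = 0.760×10⁻³
  candidate Y: M = 0.723×10⁻³
The maximum is for candidate J.

candidate J, M = 2.32×10⁻³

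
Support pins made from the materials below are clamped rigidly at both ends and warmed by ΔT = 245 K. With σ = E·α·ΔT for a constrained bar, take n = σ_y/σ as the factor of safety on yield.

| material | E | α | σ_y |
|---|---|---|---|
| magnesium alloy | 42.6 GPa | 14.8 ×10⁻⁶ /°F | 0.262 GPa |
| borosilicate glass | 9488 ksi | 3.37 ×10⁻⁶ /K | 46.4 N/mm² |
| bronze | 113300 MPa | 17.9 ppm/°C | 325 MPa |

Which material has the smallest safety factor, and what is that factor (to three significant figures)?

Per material, after unit conversion:
  magnesium alloy: E = 42.60, α = 26.6, σ_y = 262.0 → σ = 278 MPa, n = 0.942
  borosilicate glass: E = 65.42, α = 3.37, σ_y = 46.40 → σ = 54.0 MPa, n = 0.859
  bronze: E = 113.3, α = 17.9, σ_y = 325.0 → σ = 497 MPa, n = 0.654
Smallest n: bronze with n = 0.654.

bronze, n = 0.654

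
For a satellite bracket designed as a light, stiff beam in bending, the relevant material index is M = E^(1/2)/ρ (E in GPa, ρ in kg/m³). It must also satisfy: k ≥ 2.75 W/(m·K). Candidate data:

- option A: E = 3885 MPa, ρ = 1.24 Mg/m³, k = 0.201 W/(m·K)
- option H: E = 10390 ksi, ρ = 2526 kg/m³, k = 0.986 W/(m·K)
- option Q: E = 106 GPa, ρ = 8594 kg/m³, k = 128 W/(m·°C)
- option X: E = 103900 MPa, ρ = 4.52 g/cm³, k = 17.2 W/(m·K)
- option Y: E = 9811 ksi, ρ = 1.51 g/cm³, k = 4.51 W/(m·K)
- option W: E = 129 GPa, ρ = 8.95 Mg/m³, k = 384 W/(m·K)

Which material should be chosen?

option Y

Screen on constraints: k ≥ 2.75 W/(m·K). Survivors: option Q, option X, option Y, option W.
Normalizing units and computing the index:
  option Q: E = 106.0 GPa, ρ = 8594 kg/m³
  option X: E = 103.9 GPa, ρ = 4520 kg/m³
  option Y: E = 67.64 GPa, ρ = 1510 kg/m³
  option W: E = 129.0 GPa, ρ = 8950 kg/m³
  option Y: M = 5.45×10⁻³
  option X: M = 2.26×10⁻³
  option W: M = 1.27×10⁻³
  option Q: M = 1.20×10⁻³
Option Y ranks first.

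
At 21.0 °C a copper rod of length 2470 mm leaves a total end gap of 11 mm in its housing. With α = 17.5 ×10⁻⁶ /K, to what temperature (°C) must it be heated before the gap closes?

275 °C

α·L₀·ΔT = 11.0 mm ⇒ ΔT = 11.0 / (17.5×10⁻⁶ × 2470.0) = 254.5 K.
T = 21.0 + 254.5 = 275.5 °C.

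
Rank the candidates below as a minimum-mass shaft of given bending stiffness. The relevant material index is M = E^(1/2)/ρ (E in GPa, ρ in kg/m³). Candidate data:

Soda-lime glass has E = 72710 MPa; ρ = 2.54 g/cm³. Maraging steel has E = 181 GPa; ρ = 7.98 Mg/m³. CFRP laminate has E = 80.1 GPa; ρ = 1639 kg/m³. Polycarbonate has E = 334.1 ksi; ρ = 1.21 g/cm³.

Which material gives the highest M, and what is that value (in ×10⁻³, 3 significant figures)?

CFRP laminate, M = 5.46×10⁻³

After converting to SI:
  soda-lime glass: E = 72.71 GPa, ρ = 2540 kg/m³
  maraging steel: E = 181.0 GPa, ρ = 7980 kg/m³
  CFRP laminate: E = 80.10 GPa, ρ = 1639 kg/m³
  polycarbonate: E = 2.304 GPa, ρ = 1210 kg/m³
  CFRP laminate: M = 5.46×10⁻³
  soda-lime glass: M = 3.36×10⁻³
  maraging steel: M = 1.69×10⁻³
  polycarbonate: M = 1.25×10⁻³
CFRP laminate has the largest M.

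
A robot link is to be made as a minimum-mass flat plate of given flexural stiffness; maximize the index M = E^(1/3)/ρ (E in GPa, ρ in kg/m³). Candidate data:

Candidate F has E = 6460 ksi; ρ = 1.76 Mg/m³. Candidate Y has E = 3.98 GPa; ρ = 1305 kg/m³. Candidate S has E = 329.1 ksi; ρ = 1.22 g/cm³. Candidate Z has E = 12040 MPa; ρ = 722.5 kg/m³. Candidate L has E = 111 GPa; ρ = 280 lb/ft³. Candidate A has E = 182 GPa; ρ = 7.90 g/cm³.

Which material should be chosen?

In SI units:
  candidate F: E = 44.54 GPa, ρ = 1760 kg/m³
  candidate Y: E = 3.980 GPa, ρ = 1305 kg/m³
  candidate S: E = 2.269 GPa, ρ = 1220 kg/m³
  candidate Z: E = 12.04 GPa, ρ = 722.5 kg/m³
  candidate L: E = 111.0 GPa, ρ = 4485 kg/m³
  candidate A: E = 182.0 GPa, ρ = 7900 kg/m³
  candidate Z: M = 3.17×10⁻³
  candidate F: M = 2.01×10⁻³
  candidate Y: M = 1.21×10⁻³
  candidate S: M = 1.08×10⁻³
  candidate L: M = 1.07×10⁻³
  candidate A: M = 0.717×10⁻³
The maximum is for candidate Z.

candidate Z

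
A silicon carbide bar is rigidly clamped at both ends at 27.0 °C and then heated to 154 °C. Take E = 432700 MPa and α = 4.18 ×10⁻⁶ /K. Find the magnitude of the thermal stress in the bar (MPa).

E = 432700 MPa = 432.7 GPa.
ΔT = 127.0 K. Constrained thermal stress σ = E·α·ΔT = 432.7×10³ MPa × 4.18×10⁻⁶ × 127.0 = 230 MPa (compressive).

230 MPa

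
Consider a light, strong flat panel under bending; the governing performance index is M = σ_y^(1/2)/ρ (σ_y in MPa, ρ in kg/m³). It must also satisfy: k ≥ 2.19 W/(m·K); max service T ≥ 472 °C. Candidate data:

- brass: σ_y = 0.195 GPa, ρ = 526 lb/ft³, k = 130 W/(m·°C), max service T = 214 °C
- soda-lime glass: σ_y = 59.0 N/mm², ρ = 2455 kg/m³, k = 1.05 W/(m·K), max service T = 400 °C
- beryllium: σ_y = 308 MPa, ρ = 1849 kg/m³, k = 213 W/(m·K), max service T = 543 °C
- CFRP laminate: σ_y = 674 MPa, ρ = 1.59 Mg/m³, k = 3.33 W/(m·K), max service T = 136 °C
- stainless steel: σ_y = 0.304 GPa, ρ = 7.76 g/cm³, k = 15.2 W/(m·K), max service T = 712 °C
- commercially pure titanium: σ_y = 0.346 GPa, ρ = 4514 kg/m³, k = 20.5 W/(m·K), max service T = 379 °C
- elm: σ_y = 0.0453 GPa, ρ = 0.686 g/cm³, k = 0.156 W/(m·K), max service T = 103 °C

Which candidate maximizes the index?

Screen on constraints: k ≥ 2.19 W/(m·K); max service T ≥ 472 °C. Survivors: beryllium, stainless steel.
Normalizing units and computing the index:
  beryllium: σ_y = 308.0 MPa, ρ = 1849 kg/m³
  stainless steel: σ_y = 304.0 MPa, ρ = 7760 kg/m³
  beryllium: M = 9.49×10⁻³
  stainless steel: M = 2.25×10⁻³
Beryllium has the largest M.

beryllium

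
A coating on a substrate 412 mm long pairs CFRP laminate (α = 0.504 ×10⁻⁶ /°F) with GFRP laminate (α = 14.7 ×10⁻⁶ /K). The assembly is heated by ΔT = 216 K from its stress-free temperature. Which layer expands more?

CFRP laminate: α = 0.504×10⁻⁶/°F × 9/5 = 0.907×10⁻⁶/K.
α(CFRP laminate) = 0.907×10⁻⁶/K vs α(GFRP laminate) = 14.7×10⁻⁶/K.
Higher α expands more for the same ΔT: GFRP laminate.

GFRP laminate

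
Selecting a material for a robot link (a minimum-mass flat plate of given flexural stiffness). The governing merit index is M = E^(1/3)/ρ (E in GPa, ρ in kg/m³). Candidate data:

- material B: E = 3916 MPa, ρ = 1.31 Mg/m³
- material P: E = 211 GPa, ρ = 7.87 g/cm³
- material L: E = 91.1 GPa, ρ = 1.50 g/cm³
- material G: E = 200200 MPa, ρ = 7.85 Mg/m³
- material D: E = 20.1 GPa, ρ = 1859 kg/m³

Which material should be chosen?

material L

Putting every candidate on a common basis:
  material B: E = 3.916 GPa, ρ = 1310 kg/m³
  material P: E = 211.0 GPa, ρ = 7870 kg/m³
  material L: E = 91.10 GPa, ρ = 1500 kg/m³
  material G: E = 200.2 GPa, ρ = 7850 kg/m³
  material D: E = 20.10 GPa, ρ = 1859 kg/m³
  material L: M = 3.00×10⁻³
  material D: M = 1.46×10⁻³
  material B: M = 1.20×10⁻³
  material P: M = 0.756×10⁻³
  material G: M = 0.745×10⁻³
The maximum is for material L.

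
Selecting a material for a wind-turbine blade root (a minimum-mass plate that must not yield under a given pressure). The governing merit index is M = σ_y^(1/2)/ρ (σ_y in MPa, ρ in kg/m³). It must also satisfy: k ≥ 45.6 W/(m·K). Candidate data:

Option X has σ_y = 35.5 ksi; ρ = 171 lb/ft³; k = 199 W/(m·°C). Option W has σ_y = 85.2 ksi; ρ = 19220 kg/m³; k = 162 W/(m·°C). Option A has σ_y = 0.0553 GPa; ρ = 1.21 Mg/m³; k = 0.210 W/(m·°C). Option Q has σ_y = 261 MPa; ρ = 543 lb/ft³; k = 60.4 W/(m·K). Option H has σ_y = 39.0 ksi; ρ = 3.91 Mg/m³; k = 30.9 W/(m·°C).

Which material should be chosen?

Screen on constraints: k ≥ 45.6 W/(m·K). Survivors: option X, option W, option Q.
Convert each candidate to consistent units, then evaluate M:
  option X: σ_y = 244.8 MPa, ρ = 2739 kg/m³
  option W: σ_y = 587.4 MPa, ρ = 19220 kg/m³
  option Q: σ_y = 261.0 MPa, ρ = 8698 kg/m³
  option X: M = 5.71×10⁻³
  option Q: M = 1.86×10⁻³
  option W: M = 1.26×10⁻³
Option X has the largest M.

option X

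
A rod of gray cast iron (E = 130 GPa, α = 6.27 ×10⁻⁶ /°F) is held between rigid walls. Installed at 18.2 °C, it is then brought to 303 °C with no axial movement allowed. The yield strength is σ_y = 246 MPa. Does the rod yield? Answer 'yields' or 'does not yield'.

yields

α = 6.27×10⁻⁶/°F × 9/5 = 11.3×10⁻⁶/K.
ΔT = 284.8 K. Constrained thermal stress σ = E·α·ΔT = 130.0×10³ MPa × 11.3×10⁻⁶ × 284.8 = 418 MPa (compressive).
Compare to σ_y = 246 MPa: σ ≥ σ_y, so it yields.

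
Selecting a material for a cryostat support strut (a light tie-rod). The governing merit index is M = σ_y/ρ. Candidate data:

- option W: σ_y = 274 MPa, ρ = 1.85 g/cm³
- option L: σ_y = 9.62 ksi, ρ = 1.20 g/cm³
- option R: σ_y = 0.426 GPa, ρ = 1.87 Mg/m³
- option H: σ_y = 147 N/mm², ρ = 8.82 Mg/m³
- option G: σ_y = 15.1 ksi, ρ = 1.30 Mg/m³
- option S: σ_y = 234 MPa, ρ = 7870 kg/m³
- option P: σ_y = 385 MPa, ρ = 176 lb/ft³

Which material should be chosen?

Convert each candidate to consistent units, then evaluate M:
  option W: σ_y = 274.0 MPa, ρ = 1850 kg/m³
  option L: σ_y = 66.33 MPa, ρ = 1200 kg/m³
  option R: σ_y = 426.0 MPa, ρ = 1870 kg/m³
  option H: σ_y = 147.0 MPa, ρ = 8820 kg/m³
  option G: σ_y = 104.1 MPa, ρ = 1300 kg/m³
  option S: σ_y = 234.0 MPa, ρ = 7870 kg/m³
  option P: σ_y = 385.0 MPa, ρ = 2819 kg/m³
  option R: M = 228 kN·m/kg
  option W: M = 148 kN·m/kg
  option P: M = 137 kN·m/kg
  option G: M = 80.1 kN·m/kg
  option L: M = 55.3 kN·m/kg
  option S: M = 29.7 kN·m/kg
  option H: M = 16.7 kN·m/kg
Option R ranks first.

option R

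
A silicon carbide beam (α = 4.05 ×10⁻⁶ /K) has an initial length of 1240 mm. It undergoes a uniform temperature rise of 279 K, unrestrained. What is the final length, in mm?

ΔL = α·L₀·ΔT = 4.05×10⁻⁶ × 1240 mm × 279.0 K = 1.40 mm.
L = L₀ + ΔL = 1240 + 1.40 = 1241.4 mm.

1241.4 mm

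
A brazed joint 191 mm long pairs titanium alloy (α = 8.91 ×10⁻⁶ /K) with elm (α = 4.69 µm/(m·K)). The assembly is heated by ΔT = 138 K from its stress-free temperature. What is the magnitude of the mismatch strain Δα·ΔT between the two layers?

Δα = |8.91 − 4.69|×10⁻⁶/K = 4.22×10⁻⁶/K.
Mismatch strain = Δα·ΔT = 4.22×10⁻⁶ × 138.0 = 5.82×10⁻⁴.

5.82×10⁻⁴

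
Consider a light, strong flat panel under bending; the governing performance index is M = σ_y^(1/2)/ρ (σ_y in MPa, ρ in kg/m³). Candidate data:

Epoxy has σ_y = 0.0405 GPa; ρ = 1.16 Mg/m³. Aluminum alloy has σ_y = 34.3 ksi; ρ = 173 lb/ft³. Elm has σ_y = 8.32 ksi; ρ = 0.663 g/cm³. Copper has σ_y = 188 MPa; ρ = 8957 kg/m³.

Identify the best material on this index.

elm

After converting to SI:
  epoxy: σ_y = 40.50 MPa, ρ = 1160 kg/m³
  aluminum alloy: σ_y = 236.5 MPa, ρ = 2771 kg/m³
  elm: σ_y = 57.36 MPa, ρ = 663.0 kg/m³
  copper: σ_y = 188.0 MPa, ρ = 8957 kg/m³
  elm: M = 11.4×10⁻³
  aluminum alloy: M = 5.55×10⁻³
  epoxy: M = 5.49×10⁻³
  copper: M = 1.53×10⁻³
Elm ranks first.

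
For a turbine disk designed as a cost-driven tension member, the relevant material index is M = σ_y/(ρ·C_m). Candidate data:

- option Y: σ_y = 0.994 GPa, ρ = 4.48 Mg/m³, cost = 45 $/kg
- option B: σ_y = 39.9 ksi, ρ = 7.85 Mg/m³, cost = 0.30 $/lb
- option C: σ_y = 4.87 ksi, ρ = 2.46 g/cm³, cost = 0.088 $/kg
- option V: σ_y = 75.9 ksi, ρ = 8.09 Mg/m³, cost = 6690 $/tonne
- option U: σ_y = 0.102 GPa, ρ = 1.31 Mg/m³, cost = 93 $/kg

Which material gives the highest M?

option C

In SI units:
  option Y: σ_y = 994.0 MPa, ρ = 4480 kg/m³, cost = 45.00 $/kg
  option B: σ_y = 275.1 MPa, ρ = 7850 kg/m³, cost = 0.6614 $/kg
  option C: σ_y = 33.58 MPa, ρ = 2460 kg/m³, cost = 0.08800 $/kg
  option V: σ_y = 523.3 MPa, ρ = 8090 kg/m³, cost = 6.690 $/kg
  option U: σ_y = 102.0 MPa, ρ = 1310 kg/m³, cost = 93.00 $/kg
  option C: M = 155 kN·m per $
  option B: M = 53.0 kN·m per $
  option V: M = 9.67 kN·m per $
  option Y: M = 4.93 kN·m per $
  option U: M = 0.837 kN·m per $
Option C ranks first.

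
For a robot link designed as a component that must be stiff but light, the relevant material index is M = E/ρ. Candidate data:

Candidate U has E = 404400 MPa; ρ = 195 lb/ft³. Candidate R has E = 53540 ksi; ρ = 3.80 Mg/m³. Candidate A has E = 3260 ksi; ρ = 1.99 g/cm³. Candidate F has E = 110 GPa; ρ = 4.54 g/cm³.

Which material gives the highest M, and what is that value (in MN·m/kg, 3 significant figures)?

candidate U, M = 129 MN·m/kg

Putting every candidate on a common basis:
  candidate U: E = 404.4 GPa, ρ = 3124 kg/m³
  candidate R: E = 369.1 GPa, ρ = 3800 kg/m³
  candidate A: E = 22.48 GPa, ρ = 1990 kg/m³
  candidate F: E = 110.0 GPa, ρ = 4540 kg/m³
  candidate U: M = 129 MN·m/kg
  candidate R: M = 97.1 MN·m/kg
  candidate F: M = 24.2 MN·m/kg
  candidate A: M = 11.3 MN·m/kg
The maximum is for candidate U.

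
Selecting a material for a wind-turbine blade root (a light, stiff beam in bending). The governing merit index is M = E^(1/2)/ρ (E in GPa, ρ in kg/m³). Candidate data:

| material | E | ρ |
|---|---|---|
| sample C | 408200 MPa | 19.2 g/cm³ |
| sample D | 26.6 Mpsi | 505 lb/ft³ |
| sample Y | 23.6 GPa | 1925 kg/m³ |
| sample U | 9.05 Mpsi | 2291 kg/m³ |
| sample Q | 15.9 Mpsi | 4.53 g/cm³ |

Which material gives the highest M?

Normalizing units and computing the index:
  sample C: E = 408.2 GPa, ρ = 19200 kg/m³
  sample D: E = 183.4 GPa, ρ = 8089 kg/m³
  sample Y: E = 23.60 GPa, ρ = 1925 kg/m³
  sample U: E = 62.40 GPa, ρ = 2291 kg/m³
  sample Q: E = 109.6 GPa, ρ = 4530 kg/m³
  sample U: M = 3.45×10⁻³
  sample Y: M = 2.52×10⁻³
  sample Q: M = 2.31×10⁻³
  sample D: M = 1.67×10⁻³
  sample C: M = 1.05×10⁻³
Highest index: sample U.

sample U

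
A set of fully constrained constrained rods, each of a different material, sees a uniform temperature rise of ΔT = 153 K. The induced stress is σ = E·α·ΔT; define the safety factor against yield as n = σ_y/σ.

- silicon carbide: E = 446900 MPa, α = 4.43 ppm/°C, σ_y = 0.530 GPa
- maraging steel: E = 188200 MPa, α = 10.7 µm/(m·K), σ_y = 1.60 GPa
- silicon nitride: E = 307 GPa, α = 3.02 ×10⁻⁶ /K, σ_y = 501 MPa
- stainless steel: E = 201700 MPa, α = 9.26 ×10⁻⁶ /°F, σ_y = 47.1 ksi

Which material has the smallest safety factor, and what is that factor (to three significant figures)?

With everything in SI (GPa, ×10⁻⁶/K, MPa):
  silicon carbide: E = 446.9, α = 4.43, σ_y = 530.0 → σ = 303 MPa, n = 1.75
  maraging steel: E = 188.2, α = 10.7, σ_y = 1600 → σ = 308 MPa, n = 5.19
  silicon nitride: E = 307.0, α = 3.02, σ_y = 501.0 → σ = 142 MPa, n = 3.53
  stainless steel: E = 201.7, α = 16.7, σ_y = 324.7 → σ = 514 MPa, n = 0.631
The minimum is stainless steel at n = 0.631.

stainless steel, n = 0.631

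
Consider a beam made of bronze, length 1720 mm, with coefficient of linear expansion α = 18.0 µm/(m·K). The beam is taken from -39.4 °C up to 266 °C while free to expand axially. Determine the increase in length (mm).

ΔT = 266 − (-39.4) = 305.4 K.
ΔL = α·L₀·ΔT = 18.0×10⁻⁶ × 1720 mm × 305.4 K = 9.46 mm.

9.46 mm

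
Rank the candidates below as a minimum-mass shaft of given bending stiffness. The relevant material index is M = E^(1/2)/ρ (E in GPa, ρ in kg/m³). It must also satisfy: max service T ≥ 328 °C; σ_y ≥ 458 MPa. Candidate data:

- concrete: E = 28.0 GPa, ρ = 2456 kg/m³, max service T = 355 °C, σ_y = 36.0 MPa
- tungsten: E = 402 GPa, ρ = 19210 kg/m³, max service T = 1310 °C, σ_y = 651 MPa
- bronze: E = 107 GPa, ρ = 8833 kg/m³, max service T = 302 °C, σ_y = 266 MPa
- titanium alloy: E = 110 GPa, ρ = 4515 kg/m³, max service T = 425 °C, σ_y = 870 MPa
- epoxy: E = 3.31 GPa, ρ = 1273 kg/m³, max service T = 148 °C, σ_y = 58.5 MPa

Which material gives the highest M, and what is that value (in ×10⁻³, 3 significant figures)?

titanium alloy, M = 2.32×10⁻³

Screen on constraints: max service T ≥ 328 °C; σ_y ≥ 458 MPa. Survivors: tungsten, titanium alloy.
Evaluate M for each candidate:
  titanium alloy: M = 2.32×10⁻³
  tungsten: M = 1.04×10⁻³
The maximum is for titanium alloy.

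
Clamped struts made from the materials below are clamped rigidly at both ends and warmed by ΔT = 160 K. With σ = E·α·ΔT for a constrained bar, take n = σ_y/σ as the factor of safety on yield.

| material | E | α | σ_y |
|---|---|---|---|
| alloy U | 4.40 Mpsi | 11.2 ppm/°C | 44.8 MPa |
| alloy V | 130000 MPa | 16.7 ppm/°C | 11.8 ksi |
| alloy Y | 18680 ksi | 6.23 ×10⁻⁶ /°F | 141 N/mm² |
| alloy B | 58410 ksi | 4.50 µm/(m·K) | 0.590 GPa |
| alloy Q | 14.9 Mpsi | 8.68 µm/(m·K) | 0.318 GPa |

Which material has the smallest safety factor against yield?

With everything in SI (GPa, ×10⁻⁶/K, MPa):
  alloy U: E = 30.34, α = 11.2, σ_y = 44.80 → σ = 54.4 MPa, n = 0.824
  alloy V: E = 130.0, α = 16.7, σ_y = 81.36 → σ = 347 MPa, n = 0.234
  alloy Y: E = 128.8, α = 11.2, σ_y = 141.0 → σ = 231 MPa, n = 0.610
  alloy B: E = 402.7, α = 4.50, σ_y = 590.0 → σ = 290 MPa, n = 2.03
  alloy Q: E = 102.7, α = 8.68, σ_y = 318.0 → σ = 143 MPa, n = 2.23
Smallest n: alloy V with n = 0.234.

alloy V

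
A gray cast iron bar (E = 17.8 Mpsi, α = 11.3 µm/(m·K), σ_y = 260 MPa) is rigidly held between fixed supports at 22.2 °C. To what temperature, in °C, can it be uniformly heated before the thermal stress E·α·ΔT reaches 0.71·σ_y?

155 °C

E = 17.8 Mpsi = 122.7 GPa.
E·α·ΔT = 184.6 MPa ⇒ ΔT = 184.6 / (122.7×10³ × 11.3×10⁻⁶) = 133.1 K.
T = 22.2 + 133.1 = 155.3 °C.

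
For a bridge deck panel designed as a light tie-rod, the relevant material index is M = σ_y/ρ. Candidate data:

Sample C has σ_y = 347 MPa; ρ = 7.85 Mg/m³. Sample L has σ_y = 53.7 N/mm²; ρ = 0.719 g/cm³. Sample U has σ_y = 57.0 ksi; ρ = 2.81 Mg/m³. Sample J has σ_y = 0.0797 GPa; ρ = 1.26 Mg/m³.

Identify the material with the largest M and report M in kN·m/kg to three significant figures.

sample U, M = 140 kN·m/kg

In SI units:
  sample C: σ_y = 347.0 MPa, ρ = 7850 kg/m³
  sample L: σ_y = 53.70 MPa, ρ = 719.0 kg/m³
  sample U: σ_y = 393.0 MPa, ρ = 2810 kg/m³
  sample J: σ_y = 79.70 MPa, ρ = 1260 kg/m³
  sample U: M = 140 kN·m/kg
  sample L: M = 74.7 kN·m/kg
  sample J: M = 63.3 kN·m/kg
  sample C: M = 44.2 kN·m/kg
The maximum is for sample U.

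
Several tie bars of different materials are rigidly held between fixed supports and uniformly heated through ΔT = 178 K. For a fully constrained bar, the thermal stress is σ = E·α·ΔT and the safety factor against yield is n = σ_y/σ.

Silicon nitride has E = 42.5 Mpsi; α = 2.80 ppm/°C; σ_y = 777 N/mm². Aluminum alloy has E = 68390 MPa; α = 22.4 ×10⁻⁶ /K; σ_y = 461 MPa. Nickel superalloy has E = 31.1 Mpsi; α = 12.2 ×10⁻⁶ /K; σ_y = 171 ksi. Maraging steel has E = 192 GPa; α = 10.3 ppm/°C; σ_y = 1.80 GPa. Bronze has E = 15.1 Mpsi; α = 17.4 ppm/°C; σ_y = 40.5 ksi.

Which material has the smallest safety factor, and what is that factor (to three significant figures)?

bronze, n = 0.866

Per material, after unit conversion:
  silicon nitride: E = 293.0, α = 2.80, σ_y = 777.0 → σ = 146 MPa, n = 5.32
  aluminum alloy: E = 68.39, α = 22.4, σ_y = 461.0 → σ = 273 MPa, n = 1.69
  nickel superalloy: E = 214.4, α = 12.2, σ_y = 1179 → σ = 466 MPa, n = 2.53
  maraging steel: E = 192.0, α = 10.3, σ_y = 1800 → σ = 352 MPa, n = 5.11
  bronze: E = 104.1, α = 17.4, σ_y = 279.2 → σ = 322 MPa, n = 0.866
The minimum is bronze at n = 0.866.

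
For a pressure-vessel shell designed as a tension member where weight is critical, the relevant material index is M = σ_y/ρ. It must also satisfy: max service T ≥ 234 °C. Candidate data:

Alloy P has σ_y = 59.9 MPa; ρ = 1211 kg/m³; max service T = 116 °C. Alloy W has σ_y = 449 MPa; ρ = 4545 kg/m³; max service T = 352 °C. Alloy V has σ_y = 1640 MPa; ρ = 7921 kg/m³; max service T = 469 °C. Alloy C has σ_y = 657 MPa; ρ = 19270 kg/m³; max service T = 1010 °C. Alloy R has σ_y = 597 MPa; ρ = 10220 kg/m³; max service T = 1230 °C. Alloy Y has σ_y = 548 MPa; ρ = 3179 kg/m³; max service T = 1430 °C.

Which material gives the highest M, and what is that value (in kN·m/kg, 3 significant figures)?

Screen on constraints: max service T ≥ 234 °C. Survivors: alloy W, alloy V, alloy C, alloy R, alloy Y.
Computing M directly (units already consistent):
  alloy V: M = 207 kN·m/kg
  alloy Y: M = 172 kN·m/kg
  alloy W: M = 98.8 kN·m/kg
  alloy R: M = 58.4 kN·m/kg
  alloy C: M = 34.1 kN·m/kg
Highest index: alloy V.

alloy V, M = 207 kN·m/kg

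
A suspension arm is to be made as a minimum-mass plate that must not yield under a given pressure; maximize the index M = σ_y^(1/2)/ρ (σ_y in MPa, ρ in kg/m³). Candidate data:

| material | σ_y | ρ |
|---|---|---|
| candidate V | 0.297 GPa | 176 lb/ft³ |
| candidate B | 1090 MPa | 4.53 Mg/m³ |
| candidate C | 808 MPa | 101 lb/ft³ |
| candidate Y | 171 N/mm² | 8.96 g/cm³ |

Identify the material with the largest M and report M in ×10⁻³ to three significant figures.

In SI units:
  candidate V: σ_y = 297.0 MPa, ρ = 2819 kg/m³
  candidate B: σ_y = 1090 MPa, ρ = 4530 kg/m³
  candidate C: σ_y = 808.0 MPa, ρ = 1618 kg/m³
  candidate Y: σ_y = 171.0 MPa, ρ = 8960 kg/m³
  candidate C: M = 17.6×10⁻³
  candidate B: M = 7.29×10⁻³
  candidate V: M = 6.11×10⁻³
  candidate Y: M = 1.46×10⁻³
The maximum is for candidate C.

candidate C, M = 17.6×10⁻³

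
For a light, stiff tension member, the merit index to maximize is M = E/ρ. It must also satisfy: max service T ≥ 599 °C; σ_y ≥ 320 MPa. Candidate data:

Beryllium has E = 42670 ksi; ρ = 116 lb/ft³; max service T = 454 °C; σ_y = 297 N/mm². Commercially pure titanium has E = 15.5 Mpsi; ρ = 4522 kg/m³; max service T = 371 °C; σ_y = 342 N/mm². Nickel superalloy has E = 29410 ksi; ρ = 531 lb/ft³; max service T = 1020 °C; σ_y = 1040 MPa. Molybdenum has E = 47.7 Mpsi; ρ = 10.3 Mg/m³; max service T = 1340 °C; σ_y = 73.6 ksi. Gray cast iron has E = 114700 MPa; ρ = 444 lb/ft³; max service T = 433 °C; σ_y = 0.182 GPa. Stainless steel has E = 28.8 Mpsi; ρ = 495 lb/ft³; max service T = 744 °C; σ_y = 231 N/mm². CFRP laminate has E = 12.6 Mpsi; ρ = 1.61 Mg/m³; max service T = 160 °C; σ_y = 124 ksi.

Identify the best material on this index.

Screen on constraints: max service T ≥ 599 °C; σ_y ≥ 320 MPa. Survivors: nickel superalloy, molybdenum.
Putting every candidate on a common basis:
  nickel superalloy: E = 202.8 GPa, ρ = 8506 kg/m³
  molybdenum: E = 328.9 GPa, ρ = 10300 kg/m³
  molybdenum: M = 31.9 MN·m/kg
  nickel superalloy: M = 23.8 MN·m/kg
The maximum is for molybdenum.

molybdenum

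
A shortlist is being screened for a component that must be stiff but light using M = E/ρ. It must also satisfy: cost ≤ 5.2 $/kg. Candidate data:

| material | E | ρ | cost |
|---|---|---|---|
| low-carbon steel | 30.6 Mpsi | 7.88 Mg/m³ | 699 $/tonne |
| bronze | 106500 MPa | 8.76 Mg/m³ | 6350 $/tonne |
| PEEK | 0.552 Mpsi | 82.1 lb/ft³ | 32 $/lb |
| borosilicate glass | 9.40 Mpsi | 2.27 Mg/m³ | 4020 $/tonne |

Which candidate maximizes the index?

Screen on constraints: cost ≤ 5.2 $/kg. Survivors: low-carbon steel, borosilicate glass.
After converting to SI:
  low-carbon steel: E = 211.0 GPa, ρ = 7880 kg/m³
  borosilicate glass: E = 64.81 GPa, ρ = 2270 kg/m³
  borosilicate glass: M = 28.6 MN·m/kg
  low-carbon steel: M = 26.8 MN·m/kg
Borosilicate glass ranks first.

borosilicate glass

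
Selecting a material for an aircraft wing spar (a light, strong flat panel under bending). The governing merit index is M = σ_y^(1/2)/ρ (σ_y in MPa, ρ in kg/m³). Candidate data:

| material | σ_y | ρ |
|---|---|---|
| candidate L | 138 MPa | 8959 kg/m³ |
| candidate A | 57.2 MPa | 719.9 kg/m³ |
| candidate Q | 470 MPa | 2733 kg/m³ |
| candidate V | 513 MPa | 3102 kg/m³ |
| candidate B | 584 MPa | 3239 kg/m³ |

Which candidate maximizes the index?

Evaluate M for each candidate:
  candidate A: M = 10.5×10⁻³
  candidate Q: M = 7.93×10⁻³
  candidate B: M = 7.46×10⁻³
  candidate V: M = 7.30×10⁻³
  candidate L: M = 1.31×10⁻³
Highest index: candidate A.

candidate A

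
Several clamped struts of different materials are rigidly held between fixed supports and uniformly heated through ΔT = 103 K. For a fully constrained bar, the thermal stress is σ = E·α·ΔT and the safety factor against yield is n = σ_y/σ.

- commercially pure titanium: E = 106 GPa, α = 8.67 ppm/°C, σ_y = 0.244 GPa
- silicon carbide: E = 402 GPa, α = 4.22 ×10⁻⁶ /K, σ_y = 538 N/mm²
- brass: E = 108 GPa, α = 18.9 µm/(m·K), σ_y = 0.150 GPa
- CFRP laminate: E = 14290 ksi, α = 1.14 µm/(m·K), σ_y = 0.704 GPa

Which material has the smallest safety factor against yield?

brass

Converting E to GPa, α to ×10⁻⁶/K, σ_y to MPa, then σ and n for each:
  commercially pure titanium: E = 106.0, α = 8.67, σ_y = 244.0 → σ = 94.7 MPa, n = 2.58
  silicon carbide: E = 402.0, α = 4.22, σ_y = 538.0 → σ = 175 MPa, n = 3.08
  brass: E = 108.0, α = 18.9, σ_y = 150.0 → σ = 210 MPa, n = 0.713
  CFRP laminate: E = 98.53, α = 1.14, σ_y = 704.0 → σ = 11.6 MPa, n = 60.9
The minimum is brass at n = 0.713.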